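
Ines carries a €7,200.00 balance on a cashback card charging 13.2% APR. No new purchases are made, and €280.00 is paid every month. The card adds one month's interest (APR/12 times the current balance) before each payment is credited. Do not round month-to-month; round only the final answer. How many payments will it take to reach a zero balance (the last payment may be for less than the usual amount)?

Monthly rate r = 13.2%/12 = 1.1% = 0.011.
Recurrence: B ← B·(1+r) − €280.00.
Month 1: interest €79.20; balance after payment €6,999.20.
Month 2: interest €76.99; balance after payment €6,796.19.
Closed form: n = −ln(1 − rB₀/P)/ln(1+r) = −ln(0.71714)/ln(1.011) ≈ 30.391, so the balance reaches zero during payment 31.

31 months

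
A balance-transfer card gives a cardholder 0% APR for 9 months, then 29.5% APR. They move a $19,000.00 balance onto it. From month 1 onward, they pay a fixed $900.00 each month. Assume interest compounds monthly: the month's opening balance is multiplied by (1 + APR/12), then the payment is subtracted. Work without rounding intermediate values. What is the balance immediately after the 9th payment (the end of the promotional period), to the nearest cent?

$10,900.00

Promo months 1–9 at r₀ = 0%/12 = 0; months 10+ at r₁ = 29.5%/12 = 0.0245833.
After month 9 (no interest yet): B = $19,000.00 − 9·$900.00 = $10,900.00.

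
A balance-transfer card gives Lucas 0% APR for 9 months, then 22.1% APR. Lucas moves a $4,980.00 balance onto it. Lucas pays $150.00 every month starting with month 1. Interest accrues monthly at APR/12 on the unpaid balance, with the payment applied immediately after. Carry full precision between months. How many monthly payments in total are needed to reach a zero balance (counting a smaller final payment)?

Promo months 1–9 at r₀ = 0%/12 = 0; months 10+ at r₁ = 22.1%/12 = 0.0184167.
After month 9 (no interest yet): B = $4,980.00 − 9·$150.00 = $3,630.00.
Then at r₁ with $150.00/mo: n₂ = −ln(1 − r₁·B/P)/ln(1+r₁) ≈ 32.33 → 33 more payments.

42 payments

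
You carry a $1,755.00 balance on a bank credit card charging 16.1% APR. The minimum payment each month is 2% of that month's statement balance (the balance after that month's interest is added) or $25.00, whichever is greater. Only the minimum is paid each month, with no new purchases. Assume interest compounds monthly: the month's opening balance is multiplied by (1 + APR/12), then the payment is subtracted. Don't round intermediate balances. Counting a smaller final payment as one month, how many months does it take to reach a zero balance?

Monthly rate r = 16.1%/12 = 1.34167% = 0.0134167.
While 2% of the post-interest balance exceeds $25.00, each month B ← (B·(1+r))·(1 − 0.02), i.e. B shrinks by the factor (1+r)·0.98 = 0.99315.
This holds for months 1–52. Entering month 53 the balance is $1,227.47; 2% of the post-interest balance is now below $25.00, so the flat $25.00 minimum applies from here.
From month 53 a fixed $25.00 at rate r clears $1,227.47 in 81 more payments. Total: 52 + 81 = 133 months.

133 months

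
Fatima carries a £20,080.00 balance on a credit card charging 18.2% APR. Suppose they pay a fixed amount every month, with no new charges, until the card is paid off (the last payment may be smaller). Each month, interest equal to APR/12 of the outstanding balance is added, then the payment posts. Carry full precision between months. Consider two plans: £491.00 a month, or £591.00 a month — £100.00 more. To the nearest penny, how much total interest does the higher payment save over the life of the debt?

£3,148.69

Monthly rate r = 18.2%/12 = 1.51667% = 0.0151667.
At £491.00/mo: n = ⌈−ln(1 − rB₀/P)/ln(1+r)⌉ = 65 payments (last £160.11); total interest = total paid − £20,080.00 = £11,504.11.
At £591.00/mo: 49 payments (last £67.42); total interest £8,355.42.
Interest saved = £11,504.11 − £8,355.42 = £3,148.69.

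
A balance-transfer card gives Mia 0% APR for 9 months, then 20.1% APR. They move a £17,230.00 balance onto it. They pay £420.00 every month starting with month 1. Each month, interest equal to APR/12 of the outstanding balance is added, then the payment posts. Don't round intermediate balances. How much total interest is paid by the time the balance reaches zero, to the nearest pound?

Promo months 1–9 at r₀ = 0%/12 = 0; months 10+ at r₁ = 20.1%/12 = 0.01675.
After month 9 (no interest yet): B = £17,230.00 − 9·£420.00 = £13,450.00.
Then at r₁ with £420.00/mo: n₂ = −ln(1 − r₁·B/P)/ln(1+r₁) ≈ 46.28 → 47 more payments.
Total paid = 55·£420.00 + £117.32 = £23,217.32; interest = £23,217.32 − £17,230.00 = £5,987.32.

£5,987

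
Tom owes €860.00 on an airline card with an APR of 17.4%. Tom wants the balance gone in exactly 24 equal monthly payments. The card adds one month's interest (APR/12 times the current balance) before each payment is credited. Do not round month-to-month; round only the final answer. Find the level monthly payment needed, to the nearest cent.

Monthly rate r = 17.4%/12 = 1.45% = 0.0145.
Level-payment amortization: P = B₀·r / (1 − (1+r)^(−n)) = 860.00·0.0145 / (1 − 1.0145^(−24)).
Denominator 1 − (1+r)^(−24) = 0.292134466.
P = 12.47 / 0.292134466 ≈ 42.69.

€42.69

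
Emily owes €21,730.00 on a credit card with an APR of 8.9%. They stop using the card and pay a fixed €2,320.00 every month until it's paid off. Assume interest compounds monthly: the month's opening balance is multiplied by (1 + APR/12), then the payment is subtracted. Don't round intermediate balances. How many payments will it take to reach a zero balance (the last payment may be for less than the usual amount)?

10 payments

Monthly rate r = 8.9%/12 = 0.741667% = 0.00741667.
Recurrence: B ← B·(1+r) − €2,320.00.
Month 1: interest €161.16; balance after payment €19,571.16.
Month 2: interest €145.15; balance after payment €17,396.32.
Closed form: n = −ln(1 − rB₀/P)/ln(1+r) = −ln(0.93053)/ln(1.00742) ≈ 9.744, so the balance reaches zero during payment 10.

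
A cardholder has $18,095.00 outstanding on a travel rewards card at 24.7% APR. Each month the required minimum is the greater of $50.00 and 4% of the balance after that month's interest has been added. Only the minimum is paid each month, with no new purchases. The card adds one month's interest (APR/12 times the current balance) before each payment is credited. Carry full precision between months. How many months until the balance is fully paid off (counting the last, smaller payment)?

167 months

Monthly rate r = 24.7%/12 = 2.05833% = 0.0205833.
While 4% of the post-interest balance exceeds $50.00, each month B ← (B·(1+r))·(1 − 0.04), i.e. B shrinks by the factor (1+r)·0.96 = 0.97976.
This holds for months 1–132. Entering month 133 the balance is $1,217.19; 4% of the post-interest balance is now below $50.00, so the flat $50.00 minimum applies from here.
From month 133 a fixed $50.00 at rate r clears $1,217.19 in 35 more payments. Total: 132 + 35 = 167 months.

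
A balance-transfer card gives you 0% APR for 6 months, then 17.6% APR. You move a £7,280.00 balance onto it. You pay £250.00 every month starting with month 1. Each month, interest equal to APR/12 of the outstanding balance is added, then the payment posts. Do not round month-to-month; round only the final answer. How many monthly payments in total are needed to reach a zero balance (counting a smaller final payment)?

Promo months 1–6 at r₀ = 0%/12 = 0; months 7+ at r₁ = 17.6%/12 = 0.0146667.
After month 6 (no interest yet): B = £7,280.00 − 6·£250.00 = £5,780.00.
Then at r₁ with £250.00/mo: n₂ = −ln(1 − r₁·B/P)/ln(1+r₁) ≈ 28.44 → 29 more payments.

35 months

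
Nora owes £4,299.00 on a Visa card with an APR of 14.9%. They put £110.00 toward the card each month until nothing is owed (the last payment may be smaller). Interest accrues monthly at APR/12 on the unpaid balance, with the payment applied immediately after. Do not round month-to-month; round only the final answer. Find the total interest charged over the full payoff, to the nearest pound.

£1,621

Monthly rate r = 14.9%/12 = 1.24167% = 0.0124167.
Payoff takes n = ⌈−ln(1 − rB₀/P)/ln(1+r)⌉ = ⌈53.816⌉ = 54 payments; the last is £89.90.
Total paid = 53·£110.00 + £89.90 = £5,919.90.
Total interest = total paid − principal = £5,919.90 − £4,299.00 = £1,620.90.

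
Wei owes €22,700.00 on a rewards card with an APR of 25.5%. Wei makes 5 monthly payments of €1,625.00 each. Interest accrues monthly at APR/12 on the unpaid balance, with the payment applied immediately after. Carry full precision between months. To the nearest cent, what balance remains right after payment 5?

€16,738.85

Monthly rate r = 25.5%/12 = 2.125% = 0.02125.
Each month: B ← B·(1+r) − €1,625.00.
Month 1: interest €482.38; balance after payment €21,557.38.
Month 2: interest €458.09; balance after payment €20,390.47.
Month 3: interest €433.30; balance after payment €19,198.77.
Month 4: interest €407.97; balance after payment €17,981.74.
Month 5: interest €382.11; balance after payment €16,738.85.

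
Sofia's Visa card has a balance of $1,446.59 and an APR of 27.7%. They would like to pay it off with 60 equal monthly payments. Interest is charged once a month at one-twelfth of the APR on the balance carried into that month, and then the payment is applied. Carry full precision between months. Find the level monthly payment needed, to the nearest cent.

Monthly rate r = 27.7%/12 = 2.30833% = 0.0230833.
Level-payment amortization: P = B₀·r / (1 − (1+r)^(−n)) = 1446.59·0.0230833 / (1 − 1.02308^(−60)).
Denominator 1 − (1+r)^(−60) = 0.745704068.
P = 33.3921 / 0.745704068 ≈ 44.78.

$44.78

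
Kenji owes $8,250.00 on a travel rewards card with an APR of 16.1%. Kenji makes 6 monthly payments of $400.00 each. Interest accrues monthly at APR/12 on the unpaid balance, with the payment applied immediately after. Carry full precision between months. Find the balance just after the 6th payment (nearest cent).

Monthly rate r = 16.1%/12 = 1.34167% = 0.0134167.
Each month: B ← B·(1+r) − $400.00.
Month 1: interest $110.69; balance after payment $7,960.69.
Month 2: interest $106.81; balance after payment $7,667.49.
Month 3: interest $102.87; balance after payment $7,370.37.
Month 4: interest $98.89; balance after payment $7,069.25.
Month 5: interest $94.85; balance after payment $6,764.10.
Month 6: interest $90.75; balance after payment $6,454.85.

$6,454.85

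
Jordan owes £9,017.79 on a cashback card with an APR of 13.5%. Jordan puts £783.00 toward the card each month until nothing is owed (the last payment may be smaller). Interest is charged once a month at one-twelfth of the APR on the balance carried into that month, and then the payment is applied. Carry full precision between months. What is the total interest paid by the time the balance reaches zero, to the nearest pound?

Monthly rate r = 13.5%/12 = 1.125% = 0.01125.
Payoff takes n = ⌈−ln(1 − rB₀/P)/ln(1+r)⌉ = ⌈12.404⌉ = 13 payments; the last is £317.20.
Total paid = 12·£783.00 + £317.20 = £9,713.20.
Total interest = total paid − principal = £9,713.20 − £9,017.79 = £695.41.

£695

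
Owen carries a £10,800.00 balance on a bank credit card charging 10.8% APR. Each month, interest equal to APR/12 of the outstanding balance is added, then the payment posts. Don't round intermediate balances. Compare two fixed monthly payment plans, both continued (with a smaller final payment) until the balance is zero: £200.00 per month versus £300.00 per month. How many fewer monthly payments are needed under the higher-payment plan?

Monthly rate r = 10.8%/12 = 0.9% = 0.009.
At £200.00/mo: n = ⌈−ln(1 − rB₀/P)/ln(1+r)⌉ = 75 payments (last £56.23); total interest = total paid − £10,800.00 = £4,056.23.
At £300.00/mo: 44 payments (last £211.00); total interest £2,311.00.
Payments saved = 75 − 44 = 31.

31 fewer payments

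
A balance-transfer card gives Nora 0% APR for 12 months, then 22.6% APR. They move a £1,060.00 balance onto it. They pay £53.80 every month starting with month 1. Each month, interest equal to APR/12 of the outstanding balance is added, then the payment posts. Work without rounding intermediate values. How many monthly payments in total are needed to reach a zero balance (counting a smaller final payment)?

21 payments

Promo months 1–12 at r₀ = 0%/12 = 0; months 13+ at r₁ = 22.6%/12 = 0.0188333.
After month 12 (no interest yet): B = £1,060.00 − 12·£53.80 = £414.40.
Then at r₁ with £53.80/mo: n₂ = −ln(1 − r₁·B/P)/ln(1+r₁) ≈ 8.40 → 9 more payments.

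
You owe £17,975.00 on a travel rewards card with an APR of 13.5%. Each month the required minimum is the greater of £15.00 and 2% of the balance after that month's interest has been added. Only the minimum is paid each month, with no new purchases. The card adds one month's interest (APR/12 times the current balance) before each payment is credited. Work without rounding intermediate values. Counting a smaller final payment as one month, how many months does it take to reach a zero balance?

Monthly rate r = 13.5%/12 = 1.125% = 0.01125.
While 2% of the post-interest balance exceeds £15.00, each month B ← (B·(1+r))·(1 − 0.02), i.e. B shrinks by the factor (1+r)·0.98 = 0.99102.
This holds for months 1–354. Entering month 355 the balance is £738.96; 2% of the post-interest balance is now below £15.00, so the flat £15.00 minimum applies from here.
From month 355 a fixed £15.00 at rate r clears £738.96 in 73 more payments. Total: 354 + 73 = 427 months.

427 months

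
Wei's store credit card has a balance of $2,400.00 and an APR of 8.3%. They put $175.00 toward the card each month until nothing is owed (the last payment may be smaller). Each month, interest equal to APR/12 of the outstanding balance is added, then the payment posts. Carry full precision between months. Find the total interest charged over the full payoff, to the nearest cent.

$130.44

Monthly rate r = 8.3%/12 = 0.691667% = 0.00691667.
Payoff takes n = ⌈−ln(1 − rB₀/P)/ln(1+r)⌉ = ⌈14.459⌉ = 15 payments; the last is $80.44.
Total paid = 14·$175.00 + $80.44 = $2,530.44.
Total interest = total paid − principal = $2,530.44 − $2,400.00 = $130.44.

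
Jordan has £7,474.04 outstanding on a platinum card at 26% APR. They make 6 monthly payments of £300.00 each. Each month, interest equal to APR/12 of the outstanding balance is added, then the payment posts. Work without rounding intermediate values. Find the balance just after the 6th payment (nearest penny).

Monthly rate r = 26%/12 = 2.16667% = 0.0216667.
Each month: B ← B·(1+r) − £300.00.
Month 1: interest £161.94; balance after payment £7,335.98.
Month 2: interest £158.95; balance after payment £7,194.92.
Month 3: interest £155.89; balance after payment £7,050.81.
Month 4: interest £152.77; balance after payment £6,903.58.
Month 5: interest £149.58; balance after payment £6,753.16.
Month 6: interest £146.32; balance after payment £6,599.48.

£6,599.48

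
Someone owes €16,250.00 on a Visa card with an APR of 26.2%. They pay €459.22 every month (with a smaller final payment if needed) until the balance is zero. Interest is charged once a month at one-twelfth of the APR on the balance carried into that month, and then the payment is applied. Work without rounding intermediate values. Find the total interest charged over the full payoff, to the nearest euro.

€15,240

Monthly rate r = 26.2%/12 = 2.18333% = 0.0218333.
Payoff takes n = ⌈−ln(1 − rB₀/P)/ln(1+r)⌉ = ⌈68.571⌉ = 69 payments; the last is €263.52.
Total paid = 68·€459.22 + €263.52 = €31,490.48.
Total interest = total paid − principal = €31,490.48 − €16,250.00 = €15,240.48.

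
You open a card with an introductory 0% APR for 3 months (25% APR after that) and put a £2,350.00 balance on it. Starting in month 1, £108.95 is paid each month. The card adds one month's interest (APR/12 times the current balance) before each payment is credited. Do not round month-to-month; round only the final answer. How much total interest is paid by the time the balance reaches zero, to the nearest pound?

£562

Promo months 1–3 at r₀ = 0%/12 = 0; months 4+ at r₁ = 25%/12 = 0.0208333.
After month 3 (no interest yet): B = £2,350.00 − 3·£108.95 = £2,023.15.
Then at r₁ with £108.95/mo: n₂ = −ln(1 − r₁·B/P)/ln(1+r₁) ≈ 23.72 → 24 more payments.
Total paid = 26·£108.95 + £79.10 = £2,911.80; interest = £2,911.80 − £2,350.00 = £561.80.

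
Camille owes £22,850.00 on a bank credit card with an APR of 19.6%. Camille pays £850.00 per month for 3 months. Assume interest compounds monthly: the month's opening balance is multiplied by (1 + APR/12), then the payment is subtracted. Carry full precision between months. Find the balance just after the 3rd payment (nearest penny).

£21,396.16

Monthly rate r = 19.6%/12 = 1.63333% = 0.0163333.
Each month: B ← B·(1+r) − £850.00.
Month 1: interest £373.22; balance after payment £22,373.22.
Month 2: interest £365.43; balance after payment £21,888.65.
Month 3: interest £357.51; balance after payment £21,396.16.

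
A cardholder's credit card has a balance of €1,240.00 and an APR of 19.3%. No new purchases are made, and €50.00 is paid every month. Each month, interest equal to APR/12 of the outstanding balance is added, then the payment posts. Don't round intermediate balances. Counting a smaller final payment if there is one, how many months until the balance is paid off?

32 payments

Monthly rate r = 19.3%/12 = 1.60833% = 0.0160833.
Recurrence: B ← B·(1+r) − €50.00.
Month 1: interest €19.94; balance after payment €1,209.94.
Month 2: interest €19.46; balance after payment €1,179.40.
Closed form: n = −ln(1 − rB₀/P)/ln(1+r) = −ln(0.60113)/ln(1.01608) ≈ 31.898, so the balance reaches zero during payment 32.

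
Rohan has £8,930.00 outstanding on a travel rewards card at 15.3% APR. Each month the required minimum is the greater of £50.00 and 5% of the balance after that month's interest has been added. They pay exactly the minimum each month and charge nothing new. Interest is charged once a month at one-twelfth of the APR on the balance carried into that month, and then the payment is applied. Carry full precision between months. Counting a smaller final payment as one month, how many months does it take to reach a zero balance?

Monthly rate r = 15.3%/12 = 1.275% = 0.01275.
While 5% of the post-interest balance exceeds £50.00, each month B ← (B·(1+r))·(1 − 0.05), i.e. B shrinks by the factor (1+r)·0.95 = 0.96211.
This holds for months 1–58. Entering month 59 the balance is £950.50; 5% of the post-interest balance is now below £50.00, so the flat £50.00 minimum applies from here.
From month 59 a fixed £50.00 at rate r clears £950.50 in 22 more payments. Total: 58 + 22 = 80 months.

80 months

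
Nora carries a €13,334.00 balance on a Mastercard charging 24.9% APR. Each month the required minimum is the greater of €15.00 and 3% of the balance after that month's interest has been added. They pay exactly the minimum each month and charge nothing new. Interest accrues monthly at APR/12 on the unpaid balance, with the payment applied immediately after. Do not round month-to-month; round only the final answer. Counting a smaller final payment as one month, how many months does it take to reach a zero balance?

389 months

Monthly rate r = 24.9%/12 = 2.075% = 0.02075.
While 3% of the post-interest balance exceeds €15.00, each month B ← (B·(1+r))·(1 − 0.03), i.e. B shrinks by the factor (1+r)·0.97 = 0.99013.
This holds for months 1–334. Entering month 335 the balance is €485.06; 3% of the post-interest balance is now below €15.00, so the flat €15.00 minimum applies from here.
From month 335 a fixed €15.00 at rate r clears €485.06 in 55 more payments. Total: 334 + 55 = 389 months.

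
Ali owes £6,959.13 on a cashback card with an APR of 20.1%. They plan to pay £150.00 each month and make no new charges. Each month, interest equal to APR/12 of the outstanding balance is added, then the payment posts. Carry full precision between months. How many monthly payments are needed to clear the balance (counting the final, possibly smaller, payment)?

Monthly rate r = 20.1%/12 = 1.675% = 0.01675.
Recurrence: B ← B·(1+r) − £150.00.
Month 1: interest £116.57; balance after payment £6,925.70.
Month 2: interest £116.01; balance after payment £6,891.70.
Closed form: n = −ln(1 − rB₀/P)/ln(1+r) = −ln(0.2229)/ln(1.01675) ≈ 90.363, so the balance reaches zero during payment 91.

91 months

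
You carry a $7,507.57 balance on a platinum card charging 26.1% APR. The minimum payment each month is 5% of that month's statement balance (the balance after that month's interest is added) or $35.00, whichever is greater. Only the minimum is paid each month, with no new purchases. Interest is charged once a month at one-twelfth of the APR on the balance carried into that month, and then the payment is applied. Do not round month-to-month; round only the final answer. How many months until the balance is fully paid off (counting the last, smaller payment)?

Monthly rate r = 26.1%/12 = 2.175% = 0.02175.
While 5% of the post-interest balance exceeds $35.00, each month B ← (B·(1+r))·(1 − 0.05), i.e. B shrinks by the factor (1+r)·0.95 = 0.97066.
This holds for months 1–81. Entering month 82 the balance is $673.02; 5% of the post-interest balance is now below $35.00, so the flat $35.00 minimum applies from here.
From month 82 a fixed $35.00 at rate r clears $673.02 in 26 more payments. Total: 81 + 26 = 107 months.

107 months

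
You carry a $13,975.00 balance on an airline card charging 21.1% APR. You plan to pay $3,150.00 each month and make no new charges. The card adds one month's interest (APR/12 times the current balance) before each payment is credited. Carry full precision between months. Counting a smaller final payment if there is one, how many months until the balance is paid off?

Monthly rate r = 21.1%/12 = 1.75833% = 0.0175833.
Recurrence: B ← B·(1+r) − $3,150.00.
Month 1: interest $245.73; balance after payment $11,070.73.
Month 2: interest $194.66; balance after payment $8,115.39.
Month 3: interest $142.70; balance after payment $5,108.08.
Month 4: interest $89.82; balance after payment $2,047.90.
Month 5: interest $36.01; balance after payment $0.00.

5 payments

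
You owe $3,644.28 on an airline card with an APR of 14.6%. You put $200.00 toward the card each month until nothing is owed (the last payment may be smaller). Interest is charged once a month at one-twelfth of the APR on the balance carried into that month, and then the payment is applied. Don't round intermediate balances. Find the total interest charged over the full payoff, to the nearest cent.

$501.00

Monthly rate r = 14.6%/12 = 1.21667% = 0.0121667.
Payoff takes n = ⌈−ln(1 − rB₀/P)/ln(1+r)⌉ = ⌈20.725⌉ = 21 payments; the last is $145.28.
Total paid = 20·$200.00 + $145.28 = $4,145.28.
Total interest = total paid − principal = $4,145.28 − $3,644.28 = $501.00.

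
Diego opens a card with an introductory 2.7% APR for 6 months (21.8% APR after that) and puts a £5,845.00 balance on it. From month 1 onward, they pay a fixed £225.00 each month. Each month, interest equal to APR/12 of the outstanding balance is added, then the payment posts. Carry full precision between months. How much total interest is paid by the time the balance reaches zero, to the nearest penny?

Promo months 1–6 at r₀ = 2.7%/12 = 0.00225; months 7+ at r₁ = 21.8%/12 = 0.0181667.
After month 6: iterate B ← B·(1+r₀) − £225.00 for 6 months → £4,566.74.
Then at r₁ with £225.00/mo: n₂ = −ln(1 − r₁·B/P)/ln(1+r₁) ≈ 25.55 → 26 more payments.
Total paid = 31·£225.00 + £124.45 = £7,099.45; interest = £7,099.45 − £5,845.00 = £1,254.45.

£1,254.45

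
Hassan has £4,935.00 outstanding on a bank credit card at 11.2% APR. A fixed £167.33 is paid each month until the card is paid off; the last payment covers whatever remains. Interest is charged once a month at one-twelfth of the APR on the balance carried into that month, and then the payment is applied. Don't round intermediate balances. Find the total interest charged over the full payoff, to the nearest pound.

Monthly rate r = 11.2%/12 = 0.933333% = 0.00933333.
Payoff takes n = ⌈−ln(1 − rB₀/P)/ln(1+r)⌉ = ⌈34.655⌉ = 35 payments; the last is £109.81.
Total paid = 34·£167.33 + £109.81 = £5,799.03.
Total interest = total paid − principal = £5,799.03 − £4,935.00 = £864.03.

£864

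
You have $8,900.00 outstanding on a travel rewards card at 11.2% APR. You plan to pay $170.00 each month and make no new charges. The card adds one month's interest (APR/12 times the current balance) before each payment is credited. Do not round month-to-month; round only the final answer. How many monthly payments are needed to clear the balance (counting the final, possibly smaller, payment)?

Monthly rate r = 11.2%/12 = 0.933333% = 0.00933333.
Recurrence: B ← B·(1+r) − $170.00.
Month 1: interest $83.07; balance after payment $8,813.07.
Month 2: interest $82.26; balance after payment $8,725.32.
Closed form: n = −ln(1 − rB₀/P)/ln(1+r) = −ln(0.51137)/ln(1.00933) ≈ 72.191, so the balance reaches zero during payment 73.

73 months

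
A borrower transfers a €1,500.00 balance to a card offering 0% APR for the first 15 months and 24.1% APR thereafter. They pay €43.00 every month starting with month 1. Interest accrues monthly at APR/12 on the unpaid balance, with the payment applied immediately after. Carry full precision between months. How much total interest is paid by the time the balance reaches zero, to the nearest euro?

Promo months 1–15 at r₀ = 0%/12 = 0; months 16+ at r₁ = 24.1%/12 = 0.0200833.
After month 15 (no interest yet): B = €1,500.00 − 15·€43.00 = €855.00.
Then at r₁ with €43.00/mo: n₂ = −ln(1 − r₁·B/P)/ln(1+r₁) ≈ 25.63 → 26 more payments.
Total paid = 40·€43.00 + €27.35 = €1,747.35; interest = €1,747.35 − €1,500.00 = €247.35.

€247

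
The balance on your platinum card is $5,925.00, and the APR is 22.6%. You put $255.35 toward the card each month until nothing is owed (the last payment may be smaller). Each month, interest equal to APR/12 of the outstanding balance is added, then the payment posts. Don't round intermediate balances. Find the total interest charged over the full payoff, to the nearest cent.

Monthly rate r = 22.6%/12 = 1.88333% = 0.0188333.
Payoff takes n = ⌈−ln(1 − rB₀/P)/ln(1+r)⌉ = ⌈30.789⌉ = 31 payments; the last is $201.95.
Total paid = 30·$255.35 + $201.95 = $7,862.45.
Total interest = total paid − principal = $7,862.45 − $5,925.00 = $1,937.45.

$1,937.45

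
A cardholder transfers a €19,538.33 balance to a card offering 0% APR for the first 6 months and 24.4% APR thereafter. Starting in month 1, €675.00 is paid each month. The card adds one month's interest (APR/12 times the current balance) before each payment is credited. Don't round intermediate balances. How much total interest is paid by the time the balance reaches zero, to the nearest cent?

€5,585.45

Promo months 1–6 at r₀ = 0%/12 = 0; months 7+ at r₁ = 24.4%/12 = 0.0203333.
After month 6 (no interest yet): B = €19,538.33 − 6·€675.00 = €15,488.33.
Then at r₁ with €675.00/mo: n₂ = −ln(1 − r₁·B/P)/ln(1+r₁) ≈ 31.22 → 32 more payments.
Total paid = 37·€675.00 + €148.78 = €25,123.78; interest = €25,123.78 − €19,538.33 = €5,585.45.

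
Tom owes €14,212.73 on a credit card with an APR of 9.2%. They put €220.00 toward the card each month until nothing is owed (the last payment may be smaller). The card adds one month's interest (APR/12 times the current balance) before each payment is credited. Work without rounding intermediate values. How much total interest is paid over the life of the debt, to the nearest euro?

€5,484

Monthly rate r = 9.2%/12 = 0.766667% = 0.00766667.
Payoff takes n = ⌈−ln(1 − rB₀/P)/ln(1+r)⌉ = ⌈89.530⌉ = 90 payments; the last is €116.71.
Total paid = 89·€220.00 + €116.71 = €19,696.71.
Total interest = total paid − principal = €19,696.71 − €14,212.73 = €5,483.98.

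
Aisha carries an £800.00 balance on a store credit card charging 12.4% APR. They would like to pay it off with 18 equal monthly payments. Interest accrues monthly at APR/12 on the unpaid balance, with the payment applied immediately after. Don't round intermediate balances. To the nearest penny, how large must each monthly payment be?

Monthly rate r = 12.4%/12 = 1.03333% = 0.0103333.
Level-payment amortization: P = B₀·r / (1 − (1+r)^(−n)) = 800.00·0.0103333 / (1 − 1.01033^(−18)).
Denominator 1 − (1+r)^(−18) = 0.168933588.
P = 8.26667 / 0.168933588 ≈ 48.93.

£48.93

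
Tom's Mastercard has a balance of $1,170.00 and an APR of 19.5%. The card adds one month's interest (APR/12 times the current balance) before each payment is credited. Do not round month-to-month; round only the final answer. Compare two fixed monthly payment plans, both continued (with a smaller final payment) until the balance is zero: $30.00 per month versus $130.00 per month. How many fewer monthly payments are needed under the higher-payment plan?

Monthly rate r = 19.5%/12 = 1.625% = 0.01625.
At $30.00/mo: n = ⌈−ln(1 − rB₀/P)/ln(1+r)⌉ = 63 payments (last $9.43); total interest = total paid − $1,170.00 = $699.43.
At $130.00/mo: 10 payments (last $105.35); total interest $105.35.
Payments saved = 63 − 10 = 53.

53 fewer payments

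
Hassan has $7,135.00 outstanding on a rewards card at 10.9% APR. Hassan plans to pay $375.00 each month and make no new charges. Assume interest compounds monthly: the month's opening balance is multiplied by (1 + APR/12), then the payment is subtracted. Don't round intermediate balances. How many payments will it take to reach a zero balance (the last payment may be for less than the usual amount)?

21 payments

Monthly rate r = 10.9%/12 = 0.908333% = 0.00908333.
Recurrence: B ← B·(1+r) − $375.00.
Month 1: interest $64.81; balance after payment $6,824.81.
Month 2: interest $61.99; balance after payment $6,511.80.
Closed form: n = −ln(1 − rB₀/P)/ln(1+r) = −ln(0.82717)/ln(1.00908) ≈ 20.983, so the balance reaches zero during payment 21.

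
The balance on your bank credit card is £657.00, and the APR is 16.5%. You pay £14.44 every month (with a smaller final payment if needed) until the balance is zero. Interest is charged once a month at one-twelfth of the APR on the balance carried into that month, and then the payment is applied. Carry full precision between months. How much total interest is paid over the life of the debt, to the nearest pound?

Monthly rate r = 16.5%/12 = 1.375% = 0.01375.
Payoff takes n = ⌈−ln(1 − rB₀/P)/ln(1+r)⌉ = ⌈71.941⌉ = 72 payments; the last is £13.59.
Total paid = 71·£14.44 + £13.59 = £1,038.83.
Total interest = total paid − principal = £1,038.83 − £657.00 = £381.83.

£382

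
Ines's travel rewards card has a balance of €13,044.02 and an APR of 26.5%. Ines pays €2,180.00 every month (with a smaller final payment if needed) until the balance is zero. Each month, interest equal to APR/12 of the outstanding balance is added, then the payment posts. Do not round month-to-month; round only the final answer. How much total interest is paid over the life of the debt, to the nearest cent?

Monthly rate r = 26.5%/12 = 2.20833% = 0.0220833.
Payoff takes n = ⌈−ln(1 − rB₀/P)/ln(1+r)⌉ = ⌈6.488⌉ = 7 payments; the last is €1,070.00.
Total paid = 6·€2,180.00 + €1,070.00 = €14,150.00.
Total interest = total paid − principal = €14,150.00 − €13,044.02 = €1,105.98.

€1,105.98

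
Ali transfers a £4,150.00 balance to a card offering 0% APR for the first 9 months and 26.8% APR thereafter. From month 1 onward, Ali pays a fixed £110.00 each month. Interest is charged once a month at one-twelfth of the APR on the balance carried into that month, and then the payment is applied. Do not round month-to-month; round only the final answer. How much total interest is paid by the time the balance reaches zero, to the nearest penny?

Promo months 1–9 at r₀ = 0%/12 = 0; months 10+ at r₁ = 26.8%/12 = 0.0223333.
After month 9 (no interest yet): B = £4,150.00 − 9·£110.00 = £3,160.00.
Then at r₁ with £110.00/mo: n₂ = −ln(1 − r₁·B/P)/ln(1+r₁) ≈ 46.45 → 47 more payments.
Total paid = 55·£110.00 + £50.15 = £6,100.15; interest = £6,100.15 − £4,150.00 = £1,950.15.

£1,950.15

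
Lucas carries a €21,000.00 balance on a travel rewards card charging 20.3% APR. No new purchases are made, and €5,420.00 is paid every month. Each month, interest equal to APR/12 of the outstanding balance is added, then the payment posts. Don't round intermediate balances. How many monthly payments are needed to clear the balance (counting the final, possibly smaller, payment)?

Monthly rate r = 20.3%/12 = 1.69167% = 0.0169167.
Recurrence: B ← B·(1+r) − €5,420.00.
Month 1: interest €355.25; balance after payment €15,935.25.
Month 2: interest €269.57; balance after payment €10,784.82.
Month 3: interest €182.44; balance after payment €5,547.26.
Month 4: interest €93.84; balance after payment €221.11.
Month 5: interest €3.74; balance after payment €0.00.

5 months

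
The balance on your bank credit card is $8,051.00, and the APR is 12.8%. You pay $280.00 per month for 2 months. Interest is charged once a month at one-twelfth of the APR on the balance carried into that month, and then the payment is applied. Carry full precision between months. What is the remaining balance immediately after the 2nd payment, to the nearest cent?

Monthly rate r = 12.8%/12 = 1.06667% = 0.0106667.
Each month: B ← B·(1+r) − $280.00.
Month 1: interest $85.88; balance after payment $7,856.88.
Month 2: interest $83.81; balance after payment $7,660.68.

$7,660.68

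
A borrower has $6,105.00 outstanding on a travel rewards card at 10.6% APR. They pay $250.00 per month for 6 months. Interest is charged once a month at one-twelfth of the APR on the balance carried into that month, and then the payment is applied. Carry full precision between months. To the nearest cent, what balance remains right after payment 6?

$4,902.28

Monthly rate r = 10.6%/12 = 0.883333% = 0.00883333.
Each month: B ← B·(1+r) − $250.00.
Month 1: interest $53.93; balance after payment $5,908.93.
Month 2: interest $52.20; balance after payment $5,711.12.
Month 3: interest $50.45; balance after payment $5,511.57.
Month 4: interest $48.69; balance after payment $5,310.26.
Month 5: interest $46.91; balance after payment $5,107.16.
Month 6: interest $45.11; balance after payment $4,902.28.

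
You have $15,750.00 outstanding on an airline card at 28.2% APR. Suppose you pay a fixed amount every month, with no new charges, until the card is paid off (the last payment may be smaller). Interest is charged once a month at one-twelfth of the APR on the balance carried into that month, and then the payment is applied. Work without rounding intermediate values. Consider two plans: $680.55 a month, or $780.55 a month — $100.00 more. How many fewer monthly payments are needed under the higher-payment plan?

6 fewer payments

Monthly rate r = 28.2%/12 = 2.35% = 0.0235.
At $680.55/mo: n = ⌈−ln(1 − rB₀/P)/ln(1+r)⌉ = 34 payments (last $541.29); total interest = total paid − $15,750.00 = $7,249.44.
At $780.55/mo: 28 payments (last $527.76); total interest $5,852.61.
Payments saved = 34 − 28 = 6.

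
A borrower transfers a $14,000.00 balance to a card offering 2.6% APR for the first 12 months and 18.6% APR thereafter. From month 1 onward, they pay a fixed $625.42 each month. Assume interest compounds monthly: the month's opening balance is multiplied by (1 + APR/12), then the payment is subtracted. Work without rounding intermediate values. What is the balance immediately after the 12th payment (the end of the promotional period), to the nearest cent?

Promo months 1–12 at r₀ = 2.6%/12 = 0.00216667; months 13+ at r₁ = 18.6%/12 = 0.0155.
After month 12: iterate B ← B·(1+r₀) − $625.42 for 12 months → $6,773.25.

$6,773.25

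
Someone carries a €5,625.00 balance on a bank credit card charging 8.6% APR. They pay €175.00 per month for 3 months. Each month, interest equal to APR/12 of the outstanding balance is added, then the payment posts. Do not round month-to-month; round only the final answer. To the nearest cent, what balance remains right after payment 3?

Monthly rate r = 8.6%/12 = 0.716667% = 0.00716667.
Each month: B ← B·(1+r) − €175.00.
Month 1: interest €40.31; balance after payment €5,490.31.
Month 2: interest €39.35; balance after payment €5,354.66.
Month 3: interest €38.38; balance after payment €5,218.03.

€5,218.03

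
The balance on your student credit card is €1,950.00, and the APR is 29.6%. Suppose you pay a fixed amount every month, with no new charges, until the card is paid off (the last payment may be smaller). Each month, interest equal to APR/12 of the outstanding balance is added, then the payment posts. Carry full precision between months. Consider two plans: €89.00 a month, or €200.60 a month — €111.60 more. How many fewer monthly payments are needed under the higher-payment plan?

Monthly rate r = 29.6%/12 = 2.46667% = 0.0246667.
At €89.00/mo: n = ⌈−ln(1 − rB₀/P)/ln(1+r)⌉ = 32 payments (last €80.88); total interest = total paid − €1,950.00 = €889.88.
At €200.60/mo: 12 payments (last €50.74); total interest €307.34.
Payments saved = 32 − 12 = 20.

20 fewer payments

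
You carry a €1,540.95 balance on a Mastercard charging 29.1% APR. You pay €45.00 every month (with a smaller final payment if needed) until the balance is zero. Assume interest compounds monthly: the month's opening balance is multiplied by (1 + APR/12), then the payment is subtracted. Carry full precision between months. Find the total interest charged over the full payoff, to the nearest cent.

Monthly rate r = 29.1%/12 = 2.425% = 0.02425.
Payoff takes n = ⌈−ln(1 − rB₀/P)/ln(1+r)⌉ = ⌈74.051⌉ = 75 payments; the last is €2.34.
Total paid = 74·€45.00 + €2.34 = €3,332.34.
Total interest = total paid − principal = €3,332.34 − €1,540.95 = €1,791.39.

€1,791.39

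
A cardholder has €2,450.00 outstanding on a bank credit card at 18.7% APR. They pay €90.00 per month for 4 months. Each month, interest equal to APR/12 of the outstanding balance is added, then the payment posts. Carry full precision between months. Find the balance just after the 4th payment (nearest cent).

Monthly rate r = 18.7%/12 = 1.55833% = 0.0155833.
Each month: B ← B·(1+r) − €90.00.
Month 1: interest €38.18; balance after payment €2,398.18.
Month 2: interest €37.37; balance after payment €2,345.55.
Month 3: interest €36.55; balance after payment €2,292.10.
Month 4: interest €35.72; balance after payment €2,237.82.

€2,237.82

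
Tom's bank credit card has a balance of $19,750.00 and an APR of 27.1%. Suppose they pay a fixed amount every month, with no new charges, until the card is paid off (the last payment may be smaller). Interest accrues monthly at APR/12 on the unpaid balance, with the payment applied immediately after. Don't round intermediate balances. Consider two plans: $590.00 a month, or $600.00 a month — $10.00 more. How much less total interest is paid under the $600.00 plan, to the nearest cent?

Monthly rate r = 27.1%/12 = 2.25833% = 0.0225833.
At $590.00/mo: n = ⌈−ln(1 − rB₀/P)/ln(1+r)⌉ = 64 payments (last $94.17); total interest = total paid − $19,750.00 = $17,514.17.
At $600.00/mo: 61 payments (last $542.92); total interest $16,792.92.
Interest saved = $17,514.17 − $16,792.92 = $721.25.

$721.25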